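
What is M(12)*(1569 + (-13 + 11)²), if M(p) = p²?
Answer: 226512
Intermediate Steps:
M(12)*(1569 + (-13 + 11)²) = 12²*(1569 + (-13 + 11)²) = 144*(1569 + (-2)²) = 144*(1569 + 4) = 144*1573 = 226512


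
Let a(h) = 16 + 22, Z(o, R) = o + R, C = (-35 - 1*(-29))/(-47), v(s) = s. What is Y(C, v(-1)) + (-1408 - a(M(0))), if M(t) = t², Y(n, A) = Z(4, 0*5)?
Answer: -1442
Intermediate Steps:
C = 6/47 (C = (-35 + 29)*(-1/47) = -6*(-1/47) = 6/47 ≈ 0.12766)
Z(o, R) = R + o
Y(n, A) = 4 (Y(n, A) = 0*5 + 4 = 0 + 4 = 4)
a(h) = 38
Y(C, v(-1)) + (-1408 - a(M(0))) = 4 + (-1408 - 1*38) = 4 + (-1408 - 38) = 4 - 1446 = -1442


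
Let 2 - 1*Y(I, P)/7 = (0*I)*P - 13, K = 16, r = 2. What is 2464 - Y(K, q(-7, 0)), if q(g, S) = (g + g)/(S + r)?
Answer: 2359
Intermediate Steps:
q(g, S) = 2*g/(2 + S) (q(g, S) = (g + g)/(S + 2) = (2*g)/(2 + S) = 2*g/(2 + S))
Y(I, P) = 105 (Y(I, P) = 14 - 7*((0*I)*P - 13) = 14 - 7*(0*P - 13) = 14 - 7*(0 - 13) = 14 - 7*(-13) = 14 + 91 = 105)
2464 - Y(K, q(-7, 0)) = 2464 - 1*105 = 2464 - 105 = 2359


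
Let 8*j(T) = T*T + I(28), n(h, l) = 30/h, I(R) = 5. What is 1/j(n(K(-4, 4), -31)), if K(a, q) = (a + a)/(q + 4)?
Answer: 8/905 ≈ 0.0088398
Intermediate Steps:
K(a, q) = 2*a/(4 + q) (K(a, q) = (2*a)/(4 + q) = 2*a/(4 + q))
j(T) = 5/8 + T²/8 (j(T) = (T*T + 5)/8 = (T² + 5)/8 = (5 + T²)/8 = 5/8 + T²/8)
1/j(n(K(-4, 4), -31)) = 1/(5/8 + (30/((2*(-4)/(4 + 4))))²/8) = 1/(5/8 + (30/((2*(-4)/8)))²/8) = 1/(5/8 + (30/((2*(-4)*(⅛))))²/8) = 1/(5/8 + (30/(-1))²/8) = 1/(5/8 + (30*(-1))²/8) = 1/(5/8 + (⅛)*(-30)²) = 1/(5/8 + (⅛)*900) = 1/(5/8 + 225/2) = 1/(905/8) = 8/905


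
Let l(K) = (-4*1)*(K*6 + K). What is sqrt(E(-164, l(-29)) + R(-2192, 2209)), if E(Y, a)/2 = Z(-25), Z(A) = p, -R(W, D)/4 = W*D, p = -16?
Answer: 4*sqrt(1210530) ≈ 4401.0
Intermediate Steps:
R(W, D) = -4*D*W (R(W, D) = -4*W*D = -4*D*W)
Z(A) = -16
l(K) = -28*K (l(K) = -4*(6*K + K) = -28*K)
E(Y, a) = -32 (E(Y, a) = 2*(-16) = -32)
sqrt(E(-164, l(-29)) + R(-2192, 2209)) = sqrt(-32 - 4*2209*(-2192)) = sqrt(-32 + 19368512) = sqrt(19368480) = 4*sqrt(1210530)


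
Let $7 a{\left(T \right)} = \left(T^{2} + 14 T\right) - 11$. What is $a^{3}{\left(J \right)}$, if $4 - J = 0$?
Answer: $\frac{226981}{343} \approx 661.75$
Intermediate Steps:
$J = 4$ ($J = 4 - 0 = 4 + 0 = 4$)
$a{\left(T \right)} = - \frac{11}{7} + 2 T + \frac{T^{2}}{7}$ ($a{\left(T \right)} = \frac{\left(T^{2} + 14 T\right) - 11}{7} = \frac{-11 + T^{2} + 14 T}{7} = - \frac{11}{7} + 2 T + \frac{T^{2}}{7}$)
$a^{3}{\left(J \right)} = \left(- \frac{11}{7} + 2 \cdot 4 + \frac{4^{2}}{7}\right)^{3} = \left(- \frac{11}{7} + 8 + \frac{1}{7} \cdot 16\right)^{3} = \left(- \frac{11}{7} + 8 + \frac{16}{7}\right)^{3} = \left(\frac{61}{7}\right)^{3} = \frac{226981}{343}$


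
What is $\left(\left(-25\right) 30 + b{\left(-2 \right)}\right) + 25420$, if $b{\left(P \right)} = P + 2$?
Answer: $24670$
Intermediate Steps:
$b{\left(P \right)} = 2 + P$
$\left(\left(-25\right) 30 + b{\left(-2 \right)}\right) + 25420 = \left(\left(-25\right) 30 + \left(2 - 2\right)\right) + 25420 = \left(-750 + 0\right) + 25420 = -750 + 25420 = 24670$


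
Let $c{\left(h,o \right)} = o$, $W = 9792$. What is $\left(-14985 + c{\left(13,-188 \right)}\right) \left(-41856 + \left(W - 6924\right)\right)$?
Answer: $591564924$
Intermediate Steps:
$\left(-14985 + c{\left(13,-188 \right)}\right) \left(-41856 + \left(W - 6924\right)\right) = \left(-14985 - 188\right) \left(-41856 + \left(9792 - 6924\right)\right) = - 15173 \left(-41856 + 2868\right) = \left(-15173\right) \left(-38988\right) = 591564924$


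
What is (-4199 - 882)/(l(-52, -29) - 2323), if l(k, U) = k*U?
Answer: 5081/815 ≈ 6.2344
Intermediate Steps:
l(k, U) = U*k
(-4199 - 882)/(l(-52, -29) - 2323) = (-4199 - 882)/(-29*(-52) - 2323) = -5081/(1508 - 2323) = -5081/(-815) = -5081*(-1/815) = 5081/815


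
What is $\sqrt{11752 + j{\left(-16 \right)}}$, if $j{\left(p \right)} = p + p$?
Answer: $2 \sqrt{2930} \approx 108.26$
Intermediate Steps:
$j{\left(p \right)} = 2 p$
$\sqrt{11752 + j{\left(-16 \right)}} = \sqrt{11752 + 2 \left(-16\right)} = \sqrt{11752 - 32} = \sqrt{11720} = 2 \sqrt{2930}$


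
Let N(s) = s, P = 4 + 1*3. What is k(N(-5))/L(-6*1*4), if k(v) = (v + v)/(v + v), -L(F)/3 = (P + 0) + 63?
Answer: -1/210 ≈ -0.0047619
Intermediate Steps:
P = 7 (P = 4 + 3 = 7)
L(F) = -210 (L(F) = -3*((7 + 0) + 63) = -3*(7 + 63) = -3*70 = -210)
k(v) = 1 (k(v) = (2*v)/((2*v)) = (2*v)*(1/(2*v)) = 1)
k(N(-5))/L(-6*1*4) = 1/(-210) = 1*(-1/210) = -1/210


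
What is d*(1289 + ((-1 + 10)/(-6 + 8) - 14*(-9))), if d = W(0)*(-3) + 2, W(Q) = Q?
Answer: 2839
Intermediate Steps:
d = 2 (d = 0*(-3) + 2 = 0 + 2 = 2)
d*(1289 + ((-1 + 10)/(-6 + 8) - 14*(-9))) = 2*(1289 + ((-1 + 10)/(-6 + 8) - 14*(-9))) = 2*(1289 + (9/2 + 126)) = 2*(1289 + 261/2) = 2*(2839/2) = 2839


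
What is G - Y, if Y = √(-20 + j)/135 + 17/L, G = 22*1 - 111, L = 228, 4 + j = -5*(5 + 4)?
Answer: -20309/228 - I*√69/135 ≈ -89.075 - 0.061531*I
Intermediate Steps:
j = -49 (j = -4 - 5*(5 + 4) = -4 - 5*9 = -4 - 45 = -49)
G = -89 (G = 22 - 111 = -89)
Y = 17/228 + I*√69/135 (Y = √(-20 - 49)/135 + 17/228 = √(-69)*(1/135) + 17*(1/228) = (I*√69)*(1/135) + 17/228 = I*√69/135 + 17/228 = 17/228 + I*√69/135 ≈ 0.074561 + 0.061531*I)
G - Y = -89 - (17/228 + I*√69/135) = -89 + (-17/228 - I*√69/135) = -20309/228 - I*√69/135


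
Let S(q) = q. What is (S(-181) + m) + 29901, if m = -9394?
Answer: 20326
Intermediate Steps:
(S(-181) + m) + 29901 = (-181 - 9394) + 29901 = -9575 + 29901 = 20326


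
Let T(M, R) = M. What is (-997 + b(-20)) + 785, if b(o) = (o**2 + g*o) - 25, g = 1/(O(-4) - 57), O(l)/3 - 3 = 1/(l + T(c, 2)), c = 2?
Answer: 16177/99 ≈ 163.40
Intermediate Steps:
O(l) = 9 + 3/(2 + l) (O(l) = 9 + 3/(l + 2) = 9 + 3/(2 + l))
g = -2/99 (g = 1/(3*(7 + 3*(-4))/(2 - 4) - 57) = 1/(3*(7 - 12)/(-2) - 57) = 1/(3*(-1/2)*(-5) - 57) = 1/(15/2 - 57) = 1/(-99/2) = -2/99 ≈ -0.020202)
b(o) = -25 + o**2 - 2*o/99 (b(o) = (o**2 - 2*o/99) - 25 = -25 + o**2 - 2*o/99)
(-997 + b(-20)) + 785 = (-997 + (-25 + (-20)**2 - 2/99*(-20))) + 785 = (-997 + (-25 + 400 + 40/99)) + 785 = (-997 + 37165/99) + 785 = -61538/99 + 785 = 16177/99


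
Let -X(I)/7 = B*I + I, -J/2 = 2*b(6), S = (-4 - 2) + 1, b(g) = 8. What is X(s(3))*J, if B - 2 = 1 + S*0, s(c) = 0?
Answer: 0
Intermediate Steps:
S = -5 (S = -6 + 1 = -5)
B = 3 (B = 2 + (1 - 5*0) = 2 + (1 + 0) = 2 + 1 = 3)
J = -32 (J = -4*8 = -2*16 = -32)
X(I) = -28*I (X(I) = -7*(3*I + I) = -28*I)
X(s(3))*J = -28*0*(-32) = 0*(-32) = 0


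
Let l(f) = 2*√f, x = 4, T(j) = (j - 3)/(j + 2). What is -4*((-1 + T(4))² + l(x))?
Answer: -169/9 ≈ -18.778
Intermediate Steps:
T(j) = (-3 + j)/(2 + j)
-4*((-1 + T(4))² + l(x)) = -4*((-1 + (-3 + 4)/(2 + 4))² + 2*√4) = -4*((-1 + 1/6)² + 2*2) = -4*((-1 + (⅙)*1)² + 4) = -4*((-1 + ⅙)² + 4) = -4*((-⅚)² + 4) = -4*(25/36 + 4) = -4*169/36 = -169/9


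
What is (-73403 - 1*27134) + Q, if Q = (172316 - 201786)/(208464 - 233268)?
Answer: -1246845139/12402 ≈ -1.0054e+5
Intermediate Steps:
Q = 14735/12402 (Q = -29470/(-24804) = -29470*(-1/24804) = 14735/12402 ≈ 1.1881)
(-73403 - 1*27134) + Q = (-73403 - 1*27134) + 14735/12402 = (-73403 - 27134) + 14735/12402 = -100537 + 14735/12402 = -1246845139/12402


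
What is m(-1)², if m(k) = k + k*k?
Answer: 0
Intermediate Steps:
m(k) = k + k²
m(-1)² = (-(1 - 1))² = (-1*0)² = 0² = 0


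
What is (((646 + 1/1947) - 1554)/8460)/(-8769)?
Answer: 353575/28887927156 ≈ 1.2240e-5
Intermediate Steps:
(((646 + 1/1947) - 1554)/8460)/(-8769) = (((646 + 1/1947) - 1554)*(1/8460))*(-1/8769) = ((1257763/1947 - 1554)*(1/8460))*(-1/8769) = -1767875/1947*1/8460*(-1/8769) = -353575/3294324*(-1/8769) = 353575/28887927156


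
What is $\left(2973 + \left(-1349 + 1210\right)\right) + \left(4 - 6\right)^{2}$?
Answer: $2838$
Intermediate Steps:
$\left(2973 + \left(-1349 + 1210\right)\right) + \left(4 - 6\right)^{2} = \left(2973 - 139\right) + \left(-2\right)^{2} = 2834 + 4 = 2838$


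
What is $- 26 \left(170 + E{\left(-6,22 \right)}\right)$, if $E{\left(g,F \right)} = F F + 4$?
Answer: $-17108$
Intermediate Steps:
$E{\left(g,F \right)} = 4 + F^{2}$ ($E{\left(g,F \right)} = F^{2} + 4 = 4 + F^{2}$)
$- 26 \left(170 + E{\left(-6,22 \right)}\right) = - 26 \left(170 + \left(4 + 22^{2}\right)\right) = - 26 \left(170 + \left(4 + 484\right)\right) = - 26 \left(170 + 488\right) = \left(-26\right) 658 = -17108$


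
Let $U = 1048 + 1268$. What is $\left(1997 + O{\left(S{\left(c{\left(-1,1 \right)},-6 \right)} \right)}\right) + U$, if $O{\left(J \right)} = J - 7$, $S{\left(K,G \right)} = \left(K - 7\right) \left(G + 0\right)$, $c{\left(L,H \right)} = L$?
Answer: $4354$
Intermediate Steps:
$U = 2316$
$S{\left(K,G \right)} = G \left(-7 + K\right)$ ($S{\left(K,G \right)} = \left(-7 + K\right) G = G \left(-7 + K\right)$)
$O{\left(J \right)} = -7 + J$ ($O{\left(J \right)} = J - 7 = -7 + J$)
$\left(1997 + O{\left(S{\left(c{\left(-1,1 \right)},-6 \right)} \right)}\right) + U = \left(1997 - \left(7 + 6 \left(-7 - 1\right)\right)\right) + 2316 = \left(1997 - -41\right) + 2316 = \left(1997 + \left(-7 + 48\right)\right) + 2316 = \left(1997 + 41\right) + 2316 = 2038 + 2316 = 4354$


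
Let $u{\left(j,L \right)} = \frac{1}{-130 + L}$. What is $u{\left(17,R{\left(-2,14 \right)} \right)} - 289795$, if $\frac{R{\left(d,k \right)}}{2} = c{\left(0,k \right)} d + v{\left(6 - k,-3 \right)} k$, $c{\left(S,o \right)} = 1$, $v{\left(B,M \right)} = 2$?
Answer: $- \frac{22604011}{78} \approx -2.898 \cdot 10^{5}$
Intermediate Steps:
$R{\left(d,k \right)} = 2 d + 4 k$ ($R{\left(d,k \right)} = 2 \left(1 d + 2 k\right) = 2 \left(d + 2 k\right) = 2 d + 4 k$)
$u{\left(17,R{\left(-2,14 \right)} \right)} - 289795 = \frac{1}{-130 + \left(2 \left(-2\right) + 4 \cdot 14\right)} - 289795 = \frac{1}{-130 + \left(-4 + 56\right)} - 289795 = \frac{1}{-130 + 52} - 289795 = \frac{1}{-78} - 289795 = - \frac{1}{78} - 289795 = - \frac{22604011}{78}$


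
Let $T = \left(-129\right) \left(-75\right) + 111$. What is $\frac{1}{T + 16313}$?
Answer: $\frac{1}{26099} \approx 3.8316 \cdot 10^{-5}$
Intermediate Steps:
$T = 9786$ ($T = 9675 + 111 = 9786$)
$\frac{1}{T + 16313} = \frac{1}{9786 + 16313} = \frac{1}{26099}$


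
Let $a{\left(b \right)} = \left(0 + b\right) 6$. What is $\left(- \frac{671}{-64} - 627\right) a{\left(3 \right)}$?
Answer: $- \frac{355113}{32} \approx -11097.0$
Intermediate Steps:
$a{\left(b \right)} = 6 b$ ($a{\left(b \right)} = b 6 = 6 b$)
$\left(- \frac{671}{-64} - 627\right) a{\left(3 \right)} = \left(- \frac{671}{-64} - 627\right) 6 \cdot 3 = \left(\left(-671\right) \left(- \frac{1}{64}\right) - 627\right) 18 = \left(\frac{671}{64} - 627\right) 18 = \left(- \frac{39457}{64}\right) 18 = - \frac{355113}{32}$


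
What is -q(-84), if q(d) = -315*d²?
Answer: 2222640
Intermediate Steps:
-q(-84) = -(-315)*(-84)² = -(-315)*7056 = -1*(-2222640) = 2222640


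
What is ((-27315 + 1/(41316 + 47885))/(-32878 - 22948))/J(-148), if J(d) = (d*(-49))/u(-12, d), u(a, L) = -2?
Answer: -1218262657/9028259602138 ≈ -0.00013494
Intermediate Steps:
J(d) = 49*d/2 (J(d) = (d*(-49))/(-2) = -49*d*(-1/2) = 49*d/2)
((-27315 + 1/(41316 + 47885))/(-32878 - 22948))/J(-148) = ((-27315 + 1/(41316 + 47885))/(-32878 - 22948))/(((49/2)*(-148))) = ((-27315 + 1/89201)/(-55826))/(-3626) = ((-27315 + 1/89201)*(-1/55826))*(-1/3626) = -2436525314/89201*(-1/55826)*(-1/3626) = (1218262657/2489867513)*(-1/3626) = -1218262657/9028259602138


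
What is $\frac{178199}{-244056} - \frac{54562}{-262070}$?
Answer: $- \frac{16692214229}{31979877960} \approx -0.52196$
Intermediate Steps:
$\frac{178199}{-244056} - \frac{54562}{-262070} = 178199 \left(- \frac{1}{244056}\right) - - \frac{27281}{131035} = - \frac{178199}{244056} + \frac{27281}{131035} = - \frac{16692214229}{31979877960}$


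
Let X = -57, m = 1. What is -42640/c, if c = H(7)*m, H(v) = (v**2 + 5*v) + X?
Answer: -42640/27 ≈ -1579.3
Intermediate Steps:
H(v) = -57 + v**2 + 5*v (H(v) = (v**2 + 5*v) - 57 = -57 + v**2 + 5*v)
c = 27 (c = (-57 + 7**2 + 5*7)*1 = (-57 + 49 + 35)*1 = 27*1 = 27)
-42640/c = -42640/27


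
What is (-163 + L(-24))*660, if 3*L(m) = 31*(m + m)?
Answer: -434940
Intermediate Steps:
L(m) = 62*m/3 (L(m) = (31*(m + m))/3 = (31*(2*m))/3 = (62*m)/3 = 62*m/3)
(-163 + L(-24))*660 = (-163 + (62/3)*(-24))*660 = (-163 - 496)*660 = -659*660 = -434940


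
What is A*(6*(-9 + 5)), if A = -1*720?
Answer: 17280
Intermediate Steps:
A = -720
A*(6*(-9 + 5)) = -4320*(-9 + 5) = -4320*(-4) = -720*(-24) = 17280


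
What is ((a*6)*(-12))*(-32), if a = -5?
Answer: -11520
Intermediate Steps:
((a*6)*(-12))*(-32) = (-5*6*(-12))*(-32) = -30*(-12)*(-32) = 360*(-32) = -11520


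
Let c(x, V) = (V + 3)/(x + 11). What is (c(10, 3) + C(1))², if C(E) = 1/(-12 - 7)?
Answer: 961/17689 ≈ 0.054328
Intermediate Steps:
c(x, V) = (3 + V)/(11 + x)
C(E) = -1/19 (C(E) = 1/(-19) = -1/19)
(c(10, 3) + C(1))² = ((3 + 3)/(11 + 10) - 1/19)² = (6/21 - 1/19)² = ((1/21)*6 - 1/19)² = (2/7 - 1/19)² = (31/133)² = 961/17689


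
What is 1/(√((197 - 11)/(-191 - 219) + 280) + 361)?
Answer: 74005/26658498 - √11747935/26658498 ≈ 0.0026475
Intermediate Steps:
1/(√((197 - 11)/(-191 - 219) + 280) + 361) = 1/(√(186/(-410) + 280) + 361) = 1/(√(186*(-1/410) + 280) + 361) = 1/(√(-93/205 + 280) + 361) = 1/(√(57307/205) + 361) = 1/(√11747935/205 + 361) = 1/(361 + √11747935/205)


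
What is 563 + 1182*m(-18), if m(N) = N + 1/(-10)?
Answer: -104156/5 ≈ -20831.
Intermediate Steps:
m(N) = -⅒ + N (m(N) = N - ⅒ = -⅒ + N)
563 + 1182*m(-18) = 563 + 1182*(-⅒ - 18) = 563 + 1182*(-181/10) = 563 - 106971/5 = -104156/5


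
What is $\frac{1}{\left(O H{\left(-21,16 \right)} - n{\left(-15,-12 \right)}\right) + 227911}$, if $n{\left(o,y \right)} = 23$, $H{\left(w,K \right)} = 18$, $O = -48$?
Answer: $\frac{1}{227024} \approx 4.4048 \cdot 10^{-6}$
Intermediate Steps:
$\frac{1}{\left(O H{\left(-21,16 \right)} - n{\left(-15,-12 \right)}\right) + 227911} = \frac{1}{\left(\left(-48\right) 18 - 23\right) + 227911} = \frac{1}{\left(-864 - 23\right) + 227911} = \frac{1}{-887 + 227911} = \frac{1}{227024}$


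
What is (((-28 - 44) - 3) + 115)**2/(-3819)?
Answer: -1600/3819 ≈ -0.41896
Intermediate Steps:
(((-28 - 44) - 3) + 115)**2/(-3819) = ((-72 - 3) + 115)**2*(-1/3819) = (-75 + 115)**2*(-1/3819) = 40**2*(-1/3819) = 1600*(-1/3819) = -1600/3819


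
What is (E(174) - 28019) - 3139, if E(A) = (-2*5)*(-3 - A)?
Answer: -29388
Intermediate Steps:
E(A) = 30 + 10*A (E(A) = -10*(-3 - A) = 30 + 10*A)
(E(174) - 28019) - 3139 = ((30 + 10*174) - 28019) - 3139 = ((30 + 1740) - 28019) - 3139 = (1770 - 28019) - 3139 = -26249 - 3139 = -29388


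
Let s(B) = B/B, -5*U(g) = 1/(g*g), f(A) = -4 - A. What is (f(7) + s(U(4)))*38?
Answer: -380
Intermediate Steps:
U(g) = -1/(5*g²)
s(B) = 1
(f(7) + s(U(4)))*38 = ((-4 - 1*7) + 1)*38 = ((-4 - 7) + 1)*38 = (-11 + 1)*38 = -10*38 = -380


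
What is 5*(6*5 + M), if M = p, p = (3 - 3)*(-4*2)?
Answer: 150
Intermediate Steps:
p = 0 (p = 0*(-8) = 0)
M = 0
5*(6*5 + M) = 5*(6*5 + 0) = 5*(30 + 0) = 5*30 = 150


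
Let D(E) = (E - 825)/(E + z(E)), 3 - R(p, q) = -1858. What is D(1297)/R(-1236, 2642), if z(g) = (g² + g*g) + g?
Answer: 2/26550887 ≈ 7.5327e-8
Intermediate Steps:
R(p, q) = 1861 (R(p, q) = 3 - 1*(-1858) = 3 + 1858 = 1861)
z(g) = g + 2*g² (z(g) = (g² + g²) + g = 2*g² + g = g + 2*g²)
D(E) = (-825 + E)/(E + E*(1 + 2*E)) (D(E) = (E - 825)/(E + E*(1 + 2*E)) = (-825 + E)/(E + E*(1 + 2*E)))
D(1297)/R(-1236, 2642) = ((½)*(-825 + 1297)/(1297*(1 + 1297)))/1861 = ((½)*(1/1297)*472/1298)*(1/1861) = ((½)*(1/1297)*(1/1298)*472)*(1/1861) = (2/14267)*(1/1861) = 2/26550887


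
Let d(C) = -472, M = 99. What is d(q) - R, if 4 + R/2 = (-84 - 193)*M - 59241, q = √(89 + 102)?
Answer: 172864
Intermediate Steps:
q = √191 ≈ 13.820
R = -173336 (R = -8 + 2*((-84 - 193)*99 - 59241) = -8 + 2*(-277*99 - 59241) = -8 + 2*(-27423 - 59241) = -8 + 2*(-86664) = -8 - 173328 = -173336)
d(q) - R = -472 - 1*(-173336) = -472 + 173336 = 172864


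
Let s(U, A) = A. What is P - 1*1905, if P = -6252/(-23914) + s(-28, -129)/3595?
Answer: -81877520058/42985415 ≈ -1904.8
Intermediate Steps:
P = 9695517/42985415 (P = -6252/(-23914) - 129/3595 = -6252*(-1/23914) - 129*1/3595 = 3126/11957 - 129/3595 = 9695517/42985415 ≈ 0.22555)
P - 1*1905 = 9695517/42985415 - 1*1905 = 9695517/42985415 - 1905 = -81877520058/42985415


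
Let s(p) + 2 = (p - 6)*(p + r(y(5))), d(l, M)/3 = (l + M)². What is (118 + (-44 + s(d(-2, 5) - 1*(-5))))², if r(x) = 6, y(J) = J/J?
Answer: 1123600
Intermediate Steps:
y(J) = 1
d(l, M) = 3*(M + l)² (d(l, M) = 3*(l + M)² = 3*(M + l)²)
s(p) = -2 + (-6 + p)*(6 + p) (s(p) = -2 + (p - 6)*(p + 6) = -2 + (-6 + p)*(6 + p))
(118 + (-44 + s(d(-2, 5) - 1*(-5))))² = (118 + (-44 + (-38 + (3*(5 - 2)² - 1*(-5))²)))² = (118 + (-44 + (-38 + (3*3² + 5)²)))² = (118 + (-44 + (-38 + (3*9 + 5)²)))² = (118 + (-44 + (-38 + (27 + 5)²)))² = (118 + (-44 + (-38 + 32²)))² = (118 + (-44 + (-38 + 1024)))² = (118 + (-44 + 986))² = (118 + 942)² = 1060² = 1123600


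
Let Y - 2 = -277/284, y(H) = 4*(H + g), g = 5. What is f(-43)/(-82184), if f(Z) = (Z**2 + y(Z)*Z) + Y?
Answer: -2381631/23340256 ≈ -0.10204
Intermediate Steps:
y(H) = 20 + 4*H (y(H) = 4*(H + 5) = 4*(5 + H) = 20 + 4*H)
Y = 291/284 (Y = 2 - 277/284 = 291/284 ≈ 1.0246)
f(Z) = 291/284 + Z**2 + Z*(20 + 4*Z) (f(Z) = (Z**2 + (20 + 4*Z)*Z) + 291/284 = (Z**2 + Z*(20 + 4*Z)) + 291/284 = 291/284 + Z**2 + Z*(20 + 4*Z))
f(-43)/(-82184) = (291/284 + 5*(-43)**2 + 20*(-43))/(-82184) = (291/284 + 5*1849 - 860)*(-1/82184) = (291/284 + 9245 - 860)*(-1/82184) = (2381631/284)*(-1/82184) = -2381631/23340256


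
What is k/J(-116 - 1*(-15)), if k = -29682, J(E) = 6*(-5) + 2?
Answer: 14841/14 ≈ 1060.1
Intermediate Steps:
J(E) = -28 (J(E) = -30 + 2 = -28)
k/J(-116 - 1*(-15)) = -29682/(-28) = -29682*(-1/28) = 14841/14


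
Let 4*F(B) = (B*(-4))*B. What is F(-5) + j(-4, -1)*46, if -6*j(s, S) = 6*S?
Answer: 21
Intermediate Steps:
F(B) = -B² (F(B) = ((B*(-4))*B)/4 = ((-4*B)*B)/4 = (-4*B²)/4 = -B²)
j(s, S) = -S
F(-5) + j(-4, -1)*46 = -1*(-5)² - 1*(-1)*46 = -1*25 + 1*46 = -25 + 46 = 21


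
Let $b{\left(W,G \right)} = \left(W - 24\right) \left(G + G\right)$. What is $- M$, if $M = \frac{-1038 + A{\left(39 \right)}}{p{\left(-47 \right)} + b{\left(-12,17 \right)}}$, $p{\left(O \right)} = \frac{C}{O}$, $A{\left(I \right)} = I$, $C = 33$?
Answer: $- \frac{15651}{19187} \approx -0.81571$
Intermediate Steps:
$b{\left(W,G \right)} = 2 G \left(-24 + W\right)$ ($b{\left(W,G \right)} = \left(-24 + W\right) 2 G = 2 G \left(-24 + W\right)$)
$p{\left(O \right)} = \frac{33}{O}$
$M = \frac{15651}{19187}$ ($M = \frac{-1038 + 39}{\frac{33}{-47} + 2 \cdot 17 \left(-24 - 12\right)} = - \frac{999}{33 \left(- \frac{1}{47}\right) + 2 \cdot 17 \left(-36\right)} = - \frac{999}{- \frac{33}{47} - 1224} = - \frac{999}{- \frac{57561}{47}} = \left(-999\right) \left(- \frac{47}{57561}\right) = \frac{15651}{19187} \approx 0.81571$)
$- M = \left(-1\right) \frac{15651}{19187} = - \frac{15651}{19187}$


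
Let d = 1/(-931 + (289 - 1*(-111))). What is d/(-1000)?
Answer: 1/531000 ≈ 1.8832e-6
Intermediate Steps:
d = -1/531 (d = 1/(-931 + (289 + 111)) = 1/(-931 + 400) = 1/(-531) = -1/531 ≈ -0.0018832)
d/(-1000) = -1/531/(-1000) = -1/531*(-1/1000) = 1/531000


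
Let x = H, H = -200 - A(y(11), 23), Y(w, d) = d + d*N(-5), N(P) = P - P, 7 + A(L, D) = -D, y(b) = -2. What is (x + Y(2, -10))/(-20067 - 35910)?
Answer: 60/18659 ≈ 0.0032156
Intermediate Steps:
A(L, D) = -7 - D
N(P) = 0
Y(w, d) = d (Y(w, d) = d + d*0 = d + 0 = d)
H = -170 (H = -200 - (-7 - 1*23) = -200 - (-7 - 23) = -200 - 1*(-30) = -200 + 30 = -170)
x = -170
(x + Y(2, -10))/(-20067 - 35910) = (-170 - 10)/(-20067 - 35910) = -180/(-55977) = -180*(-1/55977) = 60/18659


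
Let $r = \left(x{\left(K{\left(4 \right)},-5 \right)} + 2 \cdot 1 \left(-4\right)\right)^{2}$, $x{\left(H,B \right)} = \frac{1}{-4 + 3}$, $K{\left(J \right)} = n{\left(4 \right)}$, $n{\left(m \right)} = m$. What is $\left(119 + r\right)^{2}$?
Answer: $40000$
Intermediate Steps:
$K{\left(J \right)} = 4$
$x{\left(H,B \right)} = -1$ ($x{\left(H,B \right)} = \frac{1}{-1} = -1$)
$r = 81$ ($r = \left(-1 + 2 \cdot 1 \left(-4\right)\right)^{2} = \left(-1 + 2 \left(-4\right)\right)^{2} = \left(-1 - 8\right)^{2} = \left(-9\right)^{2} = 81$)
$\left(119 + r\right)^{2} = \left(119 + 81\right)^{2} = 200^{2} = 40000$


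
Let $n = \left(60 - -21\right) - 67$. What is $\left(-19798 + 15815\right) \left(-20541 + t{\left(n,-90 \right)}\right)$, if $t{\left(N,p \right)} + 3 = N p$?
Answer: $86845332$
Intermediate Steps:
$n = 14$ ($n = \left(60 + 21\right) - 67 = 81 - 67 = 14$)
$t{\left(N,p \right)} = -3 + N p$
$\left(-19798 + 15815\right) \left(-20541 + t{\left(n,-90 \right)}\right) = \left(-19798 + 15815\right) \left(-20541 + \left(-3 + 14 \left(-90\right)\right)\right) = - 3983 \left(-20541 - 1263\right) = \left(-3983\right) \left(-21804\right) = 86845332$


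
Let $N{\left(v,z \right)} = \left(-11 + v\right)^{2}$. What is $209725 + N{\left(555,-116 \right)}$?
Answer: $505661$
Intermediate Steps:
$209725 + N{\left(555,-116 \right)} = 209725 + \left(-11 + 555\right)^{2} = 209725 + 544^{2} = 209725 + 295936 = 505661$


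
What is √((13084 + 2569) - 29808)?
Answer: I*√14155 ≈ 118.97*I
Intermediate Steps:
√((13084 + 2569) - 29808) = √(15653 - 29808) = √(-14155) = I*√14155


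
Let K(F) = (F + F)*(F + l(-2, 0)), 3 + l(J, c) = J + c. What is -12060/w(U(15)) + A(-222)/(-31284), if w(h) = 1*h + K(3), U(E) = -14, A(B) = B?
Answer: 31440901/67782 ≈ 463.85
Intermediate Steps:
l(J, c) = -3 + J + c (l(J, c) = -3 + (J + c) = -3 + J + c)
K(F) = 2*F*(-5 + F) (K(F) = (F + F)*(F + (-3 - 2 + 0)) = (2*F)*(F - 5) = (2*F)*(-5 + F) = 2*F*(-5 + F))
w(h) = -12 + h (w(h) = 1*h + 2*3*(-5 + 3) = h + 2*3*(-2) = h - 12 = -12 + h)
-12060/w(U(15)) + A(-222)/(-31284) = -12060/(-12 - 14) - 222/(-31284) = -12060/(-26) - 222*(-1/31284) = -12060*(-1/26) + 37/5214 = 6030/13 + 37/5214 = 31440901/67782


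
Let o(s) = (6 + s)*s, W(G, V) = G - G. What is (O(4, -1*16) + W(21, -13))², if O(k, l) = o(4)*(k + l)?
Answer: 230400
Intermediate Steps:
W(G, V) = 0
o(s) = s*(6 + s)
O(k, l) = 40*k + 40*l (O(k, l) = (4*(6 + 4))*(k + l) = (4*10)*(k + l) = 40*(k + l) = 40*k + 40*l)
(O(4, -1*16) + W(21, -13))² = ((40*4 + 40*(-1*16)) + 0)² = ((160 + 40*(-16)) + 0)² = ((160 - 640) + 0)² = (-480 + 0)² = (-480)² = 230400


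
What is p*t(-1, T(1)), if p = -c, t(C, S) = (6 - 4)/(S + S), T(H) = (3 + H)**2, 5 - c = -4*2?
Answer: -13/16 ≈ -0.81250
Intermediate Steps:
c = 13 (c = 5 - (-4)*2 = 5 - 1*(-8) = 5 + 8 = 13)
t(C, S) = 1/S (t(C, S) = 2/((2*S)) = 2*(1/(2*S)) = 1/S)
p = -13 (p = -1*13 = -13)
p*t(-1, T(1)) = -13/(3 + 1)**2 = -13/(4**2) = -13/16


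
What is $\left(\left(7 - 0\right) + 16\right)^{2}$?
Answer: $529$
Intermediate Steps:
$\left(\left(7 - 0\right) + 16\right)^{2} = \left(\left(7 + 0\right) + 16\right)^{2} = \left(7 + 16\right)^{2} = 23^{2} = 529$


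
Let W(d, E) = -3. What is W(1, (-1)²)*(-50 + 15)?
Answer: 105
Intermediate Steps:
W(1, (-1)²)*(-50 + 15) = -3*(-50 + 15) = -3*(-35) = 105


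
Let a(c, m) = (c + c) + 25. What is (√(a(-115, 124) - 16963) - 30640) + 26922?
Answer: -3718 + 4*I*√1073 ≈ -3718.0 + 131.03*I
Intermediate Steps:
a(c, m) = 25 + 2*c (a(c, m) = 2*c + 25 = 25 + 2*c)
(√(a(-115, 124) - 16963) - 30640) + 26922 = (√((25 + 2*(-115)) - 16963) - 30640) + 26922 = (√((25 - 230) - 16963) - 30640) + 26922 = (√(-205 - 16963) - 30640) + 26922 = (√(-17168) - 30640) + 26922 = (4*I*√1073 - 30640) + 26922 = (-30640 + 4*I*√1073) + 26922 = -3718 + 4*I*√1073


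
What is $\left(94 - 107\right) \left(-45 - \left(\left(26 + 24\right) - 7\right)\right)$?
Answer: $1144$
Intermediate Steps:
$\left(94 - 107\right) \left(-45 - \left(\left(26 + 24\right) - 7\right)\right) = - 13 \left(-45 - \left(50 - 7\right)\right) = - 13 \left(-45 - 43\right) = \left(-13\right) \left(-88\right) = 1144$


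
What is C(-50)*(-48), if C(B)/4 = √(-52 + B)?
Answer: -192*I*√102 ≈ -1939.1*I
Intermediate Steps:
C(B) = 4*√(-52 + B)
C(-50)*(-48) = (4*√(-52 - 50))*(-48) = (4*√(-102))*(-48) = (4*(I*√102))*(-48) = (4*I*√102)*(-48) = -192*I*√102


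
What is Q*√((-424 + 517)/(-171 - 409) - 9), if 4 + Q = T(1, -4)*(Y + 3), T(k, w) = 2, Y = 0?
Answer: I*√770385/145 ≈ 6.0532*I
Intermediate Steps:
Q = 2 (Q = -4 + 2*(0 + 3) = -4 + 2*3 = -4 + 6 = 2)
Q*√((-424 + 517)/(-171 - 409) - 9) = 2*√((-424 + 517)/(-171 - 409) - 9) = 2*√(93/(-580) - 9) = 2*√(93*(-1/580) - 9) = 2*√(-93/580 - 9) = 2*√(-5313/580) = 2*(I*√770385/290) = I*√770385/145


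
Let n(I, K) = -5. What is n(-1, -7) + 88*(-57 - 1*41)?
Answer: -8629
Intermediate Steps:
n(-1, -7) + 88*(-57 - 1*41) = -5 + 88*(-57 - 1*41) = -5 + 88*(-57 - 41) = -5 + 88*(-98) = -5 - 8624 = -8629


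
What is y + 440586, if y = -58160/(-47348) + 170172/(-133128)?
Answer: 19285868365857/43773226 ≈ 4.4059e+5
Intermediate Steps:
y = -2184579/43773226 (y = -58160*(-1/47348) + 170172*(-1/133128) = 14540/11837 - 4727/3698 = -2184579/43773226 ≈ -0.049907)
y + 440586 = -2184579/43773226 + 440586 = 19285868365857/43773226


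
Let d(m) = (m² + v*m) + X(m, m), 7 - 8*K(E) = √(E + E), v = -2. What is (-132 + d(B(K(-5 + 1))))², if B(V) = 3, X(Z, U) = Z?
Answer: 15876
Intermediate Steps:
K(E) = 7/8 - √2*√E/8 (K(E) = 7/8 - √(E + E)/8 = 7/8 - √2*√E/8)
d(m) = m² - m (d(m) = (m² - 2*m) + m = m² - m)
(-132 + d(B(K(-5 + 1))))² = (-132 + 3*(-1 + 3))² = (-132 + 3*2)² = (-132 + 6)² = (-126)² = 15876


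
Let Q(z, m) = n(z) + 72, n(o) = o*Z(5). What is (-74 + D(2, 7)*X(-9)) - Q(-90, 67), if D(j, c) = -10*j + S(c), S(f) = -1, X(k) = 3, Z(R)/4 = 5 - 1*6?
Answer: -569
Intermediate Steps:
Z(R) = -4 (Z(R) = 4*(5 - 1*6) = 4*(5 - 6) = 4*(-1) = -4)
n(o) = -4*o (n(o) = o*(-4) = -4*o)
D(j, c) = -1 - 10*j (D(j, c) = -10*j - 1 = -1 - 10*j)
Q(z, m) = 72 - 4*z (Q(z, m) = -4*z + 72 = 72 - 4*z)
(-74 + D(2, 7)*X(-9)) - Q(-90, 67) = (-74 + (-1 - 10*2)*3) - (72 - 4*(-90)) = (-74 + (-1 - 20)*3) - (72 + 360) = (-74 - 21*3) - 1*432 = (-74 - 63) - 432 = -137 - 432 = -569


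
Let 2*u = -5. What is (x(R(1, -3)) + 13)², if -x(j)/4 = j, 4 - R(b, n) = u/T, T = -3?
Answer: ⅑ ≈ 0.11111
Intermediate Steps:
u = -5/2 (u = (½)*(-5) = -5/2 ≈ -2.5000)
R(b, n) = 19/6 (R(b, n) = 4 - (-5)/(2*(-3)) = 4 - (-5)*(-1)/(2*3) = 4 - 1*⅚ = 4 - ⅚ = 19/6)
x(j) = -4*j
(x(R(1, -3)) + 13)² = (-4*19/6 + 13)² = (-38/3 + 13)² = (⅓)² = ⅑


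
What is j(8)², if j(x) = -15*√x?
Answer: 1800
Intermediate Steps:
j(8)² = (-30*√2)² = 1800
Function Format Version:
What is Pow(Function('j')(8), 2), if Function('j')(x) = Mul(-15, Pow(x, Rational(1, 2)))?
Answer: 1800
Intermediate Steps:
Pow(Function('j')(8), 2) = Pow(Mul(-15, Pow(8, Rational(1, 2))), 2) = Pow(Mul(-15, Mul(2, Pow(2, Rational(1, 2)))), 2) = Pow(Mul(-30, Pow(2, Rational(1, 2))), 2) = 1800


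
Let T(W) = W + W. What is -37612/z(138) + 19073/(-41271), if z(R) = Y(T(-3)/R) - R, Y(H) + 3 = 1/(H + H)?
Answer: 3098752439/12587655 ≈ 246.17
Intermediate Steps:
T(W) = 2*W
Y(H) = -3 + 1/(2*H) (Y(H) = -3 + 1/(H + H) = -3 + 1/(2*H))
z(R) = -3 - 13*R/12 (z(R) = (-3 + 1/(2*(((2*(-3))/R)))) - R = (-3 + 1/(2*((-6/R)))) - R = (-3 + (-R/6)/2) - R = (-3 - R/12) - R = -3 - 13*R/12)
-37612/z(138) + 19073/(-41271) = -37612/(-3 - 13/12*138) + 19073/(-41271) = -37612/(-3 - 299/2) + 19073*(-1/41271) = -37612/(-305/2) - 19073/41271 = -37612*(-2/305) - 19073/41271 = 75224/305 - 19073/41271 = 3098752439/12587655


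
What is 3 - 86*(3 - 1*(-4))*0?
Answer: 3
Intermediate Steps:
3 - 86*(3 - 1*(-4))*0 = 3 - 86*(3 + 4)*0 = 3 - 602*0 = 3 - 86*0 = 3 + 0 = 3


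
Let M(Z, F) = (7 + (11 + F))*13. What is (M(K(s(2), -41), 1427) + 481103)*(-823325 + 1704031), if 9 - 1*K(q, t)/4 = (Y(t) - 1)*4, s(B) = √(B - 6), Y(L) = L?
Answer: 440254360928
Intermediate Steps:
s(B) = √(-6 + B)
K(q, t) = 52 - 16*t (K(q, t) = 36 - 4*(t - 1)*4 = 36 - 4*(-1 + t)*4 = 36 - 4*(-4 + 4*t) = 36 + (16 - 16*t) = 52 - 16*t)
M(Z, F) = 234 + 13*F (M(Z, F) = (18 + F)*13 = 234 + 13*F)
(M(K(s(2), -41), 1427) + 481103)*(-823325 + 1704031) = ((234 + 13*1427) + 481103)*(-823325 + 1704031) = ((234 + 18551) + 481103)*880706 = (18785 + 481103)*880706 = 499888*880706 = 440254360928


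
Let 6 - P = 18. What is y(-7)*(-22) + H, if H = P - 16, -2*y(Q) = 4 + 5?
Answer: 71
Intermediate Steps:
P = -12 (P = 6 - 1*18 = 6 - 18 = -12)
y(Q) = -9/2 (y(Q) = -(4 + 5)/2 = -½*9 = -9/2)
H = -28 (H = -12 - 16 = -28)
y(-7)*(-22) + H = -9/2*(-22) - 28 = 99 - 28 = 71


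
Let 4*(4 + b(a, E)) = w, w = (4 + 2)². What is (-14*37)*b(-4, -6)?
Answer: -2590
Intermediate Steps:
w = 36 (w = 6² = 36)
b(a, E) = 5 (b(a, E) = -4 + (¼)*36 = -4 + 9 = 5)
(-14*37)*b(-4, -6) = -14*37*5 = -518*5 = -2590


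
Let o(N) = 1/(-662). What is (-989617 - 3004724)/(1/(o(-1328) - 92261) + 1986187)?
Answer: -81320499495001/40436637465253 ≈ -2.0111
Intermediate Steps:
o(N) = -1/662
(-989617 - 3004724)/(1/(o(-1328) - 92261) + 1986187) = (-989617 - 3004724)/(1/(-1/662 - 92261) + 1986187) = -3994341/(1/(-61076783/662) + 1986187) = -3994341/(-662/61076783 + 1986187) = -3994341/121309912395759/61076783 = -3994341*61076783/121309912395759 = -81320499495001/40436637465253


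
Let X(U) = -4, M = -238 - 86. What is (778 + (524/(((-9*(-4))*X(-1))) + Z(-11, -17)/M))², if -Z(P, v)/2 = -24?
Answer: 6991468225/11664 ≈ 5.9941e+5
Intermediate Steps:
Z(P, v) = 48 (Z(P, v) = -2*(-24) = 48)
M = -324
(778 + (524/(((-9*(-4))*X(-1))) + Z(-11, -17)/M))² = (778 + (524/((-9*(-4)*(-4))) + 48/(-324)))² = (778 + (524/((36*(-4))) + 48*(-1/324)))² = (778 + (524/(-144) - 4/27))² = (778 + (524*(-1/144) - 4/27))² = (778 + (-131/36 - 4/27))² = (778 - 409/108)² = (83615/108)² = 6991468225/11664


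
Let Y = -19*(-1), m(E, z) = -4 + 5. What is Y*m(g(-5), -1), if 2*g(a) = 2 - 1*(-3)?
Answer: 19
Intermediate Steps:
g(a) = 5/2 (g(a) = (2 - 1*(-3))/2 = (2 + 3)/2 = (½)*5 = 5/2)
m(E, z) = 1
Y = 19
Y*m(g(-5), -1) = 19*1 = 19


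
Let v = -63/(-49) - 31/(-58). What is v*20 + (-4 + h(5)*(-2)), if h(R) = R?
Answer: 4548/203 ≈ 22.404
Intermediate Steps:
v = 739/406 (v = -63*(-1/49) - 31*(-1/58) = 9/7 + 31/58 = 739/406 ≈ 1.8202)
v*20 + (-4 + h(5)*(-2)) = (739/406)*20 + (-4 + 5*(-2)) = 7390/203 + (-4 - 10) = 7390/203 - 14 = 4548/203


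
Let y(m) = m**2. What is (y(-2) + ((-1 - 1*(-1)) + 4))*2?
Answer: 16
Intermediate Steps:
(y(-2) + ((-1 - 1*(-1)) + 4))*2 = ((-2)**2 + ((-1 - 1*(-1)) + 4))*2 = (4 + ((-1 + 1) + 4))*2 = (4 + (0 + 4))*2 = (4 + 4)*2 = 8*2 = 16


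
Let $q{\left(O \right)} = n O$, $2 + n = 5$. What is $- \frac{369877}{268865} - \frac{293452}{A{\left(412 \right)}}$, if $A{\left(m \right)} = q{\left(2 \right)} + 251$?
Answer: $- \frac{78994030369}{69098305} \approx -1143.2$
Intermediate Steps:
$n = 3$ ($n = -2 + 5 = 3$)
$q{\left(O \right)} = 3 O$
$A{\left(m \right)} = 257$ ($A{\left(m \right)} = 3 \cdot 2 + 251 = 6 + 251 = 257$)
$- \frac{369877}{268865} - \frac{293452}{A{\left(412 \right)}} = - \frac{369877}{268865} - \frac{293452}{257} = - \frac{78994030369}{69098305}$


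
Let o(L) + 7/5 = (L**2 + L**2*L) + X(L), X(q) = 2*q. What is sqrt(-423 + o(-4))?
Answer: I*sqrt(12010)/5 ≈ 21.918*I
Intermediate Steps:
o(L) = -7/5 + L**2 + L**3 + 2*L (o(L) = -7/5 + ((L**2 + L**2*L) + 2*L) = -7/5 + ((L**2 + L**3) + 2*L) = -7/5 + (L**2 + L**3 + 2*L) = -7/5 + L**2 + L**3 + 2*L)
sqrt(-423 + o(-4)) = sqrt(-423 + (-7/5 + (-4)**2 + (-4)**3 + 2*(-4))) = sqrt(-423 + (-7/5 + 16 - 64 - 8)) = sqrt(-423 - 287/5) = sqrt(-2402/5) = I*sqrt(12010)/5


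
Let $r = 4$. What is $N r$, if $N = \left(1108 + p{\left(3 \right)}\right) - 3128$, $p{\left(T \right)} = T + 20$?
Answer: $-7988$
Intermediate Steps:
$p{\left(T \right)} = 20 + T$
$N = -1997$ ($N = \left(1108 + \left(20 + 3\right)\right) - 3128 = \left(1108 + 23\right) - 3128 = 1131 - 3128 = -1997$)
$N r = \left(-1997\right) 4 = -7988$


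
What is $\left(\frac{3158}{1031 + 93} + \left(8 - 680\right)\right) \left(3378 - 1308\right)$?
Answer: $- \frac{389247975}{281} \approx -1.3852 \cdot 10^{6}$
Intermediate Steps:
$\left(\frac{3158}{1031 + 93} + \left(8 - 680\right)\right) \left(3378 - 1308\right) = \left(\frac{3158}{1124} + \left(8 - 680\right)\right) 2070 = \left(3158 \cdot \frac{1}{1124} - 672\right) 2070 = \left(\frac{1579}{562} - 672\right) 2070 = \left(- \frac{376085}{562}\right) 2070 = - \frac{389247975}{281}$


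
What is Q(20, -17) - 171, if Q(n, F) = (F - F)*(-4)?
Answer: -171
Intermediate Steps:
Q(n, F) = 0 (Q(n, F) = 0*(-4) = 0)
Q(20, -17) - 171 = 0 - 171 = -171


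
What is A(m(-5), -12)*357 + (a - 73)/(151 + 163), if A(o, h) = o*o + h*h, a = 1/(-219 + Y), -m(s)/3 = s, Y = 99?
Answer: 4963690679/37680 ≈ 1.3173e+5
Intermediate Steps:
m(s) = -3*s
a = -1/120 (a = 1/(-219 + 99) = 1/(-120) = -1/120 ≈ -0.0083333)
A(o, h) = h**2 + o**2 (A(o, h) = o**2 + h**2 = h**2 + o**2)
A(m(-5), -12)*357 + (a - 73)/(151 + 163) = ((-12)**2 + (-3*(-5))**2)*357 + (-1/120 - 73)/(151 + 163) = (144 + 15**2)*357 - 8761/120/314 = (144 + 225)*357 - 8761/120*1/314 = 369*357 - 8761/37680 = 131733 - 8761/37680 = 4963690679/37680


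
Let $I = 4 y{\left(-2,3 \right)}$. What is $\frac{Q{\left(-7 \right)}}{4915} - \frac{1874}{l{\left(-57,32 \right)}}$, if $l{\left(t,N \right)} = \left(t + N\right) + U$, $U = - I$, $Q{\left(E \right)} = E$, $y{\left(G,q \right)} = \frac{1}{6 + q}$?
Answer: $\frac{82894787}{1125535} \approx 73.649$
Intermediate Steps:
$I = \frac{4}{9}$ ($I = \frac{4}{6 + 3} = \frac{4}{9} \approx 0.44444$)
$U = - \frac{4}{9}$ ($U = \left(-1\right) \frac{4}{9} = - \frac{4}{9} \approx -0.44444$)
$l{\left(t,N \right)} = - \frac{4}{9} + N + t$ ($l{\left(t,N \right)} = \left(t + N\right) - \frac{4}{9} = \left(N + t\right) - \frac{4}{9} = - \frac{4}{9} + N + t$)
$\frac{Q{\left(-7 \right)}}{4915} - \frac{1874}{l{\left(-57,32 \right)}} = - \frac{7}{4915} - \frac{1874}{- \frac{4}{9} + 32 - 57} = \left(-7\right) \frac{1}{4915} - \frac{1874}{- \frac{229}{9}} = - \frac{7}{4915} - - \frac{16866}{229} = - \frac{7}{4915} + \frac{16866}{229} = \frac{82894787}{1125535}$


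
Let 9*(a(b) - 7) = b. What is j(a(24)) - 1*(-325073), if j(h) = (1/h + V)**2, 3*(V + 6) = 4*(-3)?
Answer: 273468762/841 ≈ 3.2517e+5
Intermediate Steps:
a(b) = 7 + b/9
V = -10 (V = -6 + (4*(-3))/3 = -6 + (1/3)*(-12) = -6 - 4 = -10)
j(h) = (-10 + 1/h)**2 (j(h) = (1/h - 10)**2 = (-10 + 1/h)**2)
j(a(24)) - 1*(-325073) = (-1 + 10*(7 + (1/9)*24))**2/(7 + (1/9)*24)**2 - 1*(-325073) = (-1 + 10*(7 + 8/3))**2/(7 + 8/3)**2 + 325073 = (-1 + 10*(29/3))**2/(29/3)**2 + 325073 = 9*(-1 + 290/3)**2/841 + 325073 = 9*(287/3)**2/841 + 325073 = (9/841)*(82369/9) + 325073 = 82369/841 + 325073 = 273468762/841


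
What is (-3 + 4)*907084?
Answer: 907084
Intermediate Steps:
(-3 + 4)*907084 = 1*907084 = 907084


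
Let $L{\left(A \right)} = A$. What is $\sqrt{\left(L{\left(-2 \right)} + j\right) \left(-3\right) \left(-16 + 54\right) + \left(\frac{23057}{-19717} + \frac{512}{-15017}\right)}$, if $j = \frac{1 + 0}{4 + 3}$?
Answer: $\frac{\sqrt{904312395633388181601}}{2072631323} \approx 14.509$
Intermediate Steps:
$j = \frac{1}{7}$ ($j = 1 \cdot \frac{1}{7} = \frac{1}{7} \approx 0.14286$)
$\sqrt{\left(L{\left(-2 \right)} + j\right) \left(-3\right) \left(-16 + 54\right) + \left(\frac{23057}{-19717} + \frac{512}{-15017}\right)} = \sqrt{\left(-2 + \frac{1}{7}\right) \left(-3\right) \left(-16 + 54\right) + \left(\frac{23057}{-19717} + \frac{512}{-15017}\right)} = \sqrt{\left(- \frac{13}{7}\right) \left(-3\right) 38 + \left(23057 \left(- \frac{1}{19717}\right) + 512 \left(- \frac{1}{15017}\right)\right)} = \sqrt{\frac{39}{7} \cdot 38 - \frac{356342073}{296090189}} = \sqrt{\frac{1482}{7} - \frac{356342073}{296090189}} = \sqrt{\frac{436311265587}{2072631323}} = \frac{\sqrt{904312395633388181601}}{2072631323}$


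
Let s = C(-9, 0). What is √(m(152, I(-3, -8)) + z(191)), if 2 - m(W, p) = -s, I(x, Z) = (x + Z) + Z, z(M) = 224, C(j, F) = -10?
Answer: 6*√6 ≈ 14.697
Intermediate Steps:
s = -10
I(x, Z) = x + 2*Z (I(x, Z) = (Z + x) + Z = x + 2*Z)
m(W, p) = -8 (m(W, p) = 2 - (-1)*(-10) = 2 - 1*10 = 2 - 10 = -8)
√(m(152, I(-3, -8)) + z(191)) = √(-8 + 224) = √216 = 6*√6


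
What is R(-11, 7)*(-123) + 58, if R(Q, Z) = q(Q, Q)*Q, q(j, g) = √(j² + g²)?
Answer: 58 + 14883*√2 ≈ 21106.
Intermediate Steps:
q(j, g) = √(g² + j²)
R(Q, Z) = Q*√2*√(Q²) (R(Q, Z) = √(Q² + Q²)*Q = √(2*Q²)*Q = (√2*√(Q²))*Q = Q*√2*√(Q²))
R(-11, 7)*(-123) + 58 = -11*√2*√((-11)²)*(-123) + 58 = -11*√2*√121*(-123) + 58 = -11*√2*11*(-123) + 58 = -121*√2*(-123) + 58 = 14883*√2 + 58 = 58 + 14883*√2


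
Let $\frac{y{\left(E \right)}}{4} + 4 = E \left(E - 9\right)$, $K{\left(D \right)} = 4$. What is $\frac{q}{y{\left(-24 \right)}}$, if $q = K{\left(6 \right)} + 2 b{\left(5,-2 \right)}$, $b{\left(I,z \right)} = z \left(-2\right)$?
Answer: $\frac{3}{788} \approx 0.0038071$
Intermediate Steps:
$b{\left(I,z \right)} = - 2 z$
$y{\left(E \right)} = -16 + 4 E \left(-9 + E\right)$ ($y{\left(E \right)} = -16 + 4 E \left(E - 9\right) = -16 + 4 E \left(-9 + E\right)$)
$q = 12$ ($q = 4 + 2 \left(\left(-2\right) \left(-2\right)\right) = 4 + 2 \cdot 4 = 4 + 8 = 12$)
$\frac{q}{y{\left(-24 \right)}} = \frac{12}{-16 - -864 + 4 \left(-24\right)^{2}} = \frac{12}{-16 + 864 + 4 \cdot 576} = \frac{12}{-16 + 864 + 2304} = \frac{12}{3152} = 12 \cdot \frac{1}{3152} = \frac{3}{788}$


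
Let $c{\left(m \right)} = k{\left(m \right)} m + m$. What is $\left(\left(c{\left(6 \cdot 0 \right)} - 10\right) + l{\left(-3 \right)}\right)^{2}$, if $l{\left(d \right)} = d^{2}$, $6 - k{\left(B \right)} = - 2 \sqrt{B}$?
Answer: $1$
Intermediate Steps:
$k{\left(B \right)} = 6 + 2 \sqrt{B}$ ($k{\left(B \right)} = 6 - - 2 \sqrt{B} = 6 + 2 \sqrt{B}$)
$c{\left(m \right)} = m + m \left(6 + 2 \sqrt{m}\right)$ ($c{\left(m \right)} = \left(6 + 2 \sqrt{m}\right) m + m = m \left(6 + 2 \sqrt{m}\right) + m = m + m \left(6 + 2 \sqrt{m}\right)$)
$\left(\left(c{\left(6 \cdot 0 \right)} - 10\right) + l{\left(-3 \right)}\right)^{2} = \left(\left(6 \cdot 0 \left(7 + 2 \sqrt{6 \cdot 0}\right) - 10\right) + \left(-3\right)^{2}\right)^{2} = \left(\left(0 \left(7 + 2 \sqrt{0}\right) - 10\right) + 9\right)^{2} = \left(\left(0 \left(7 + 2 \cdot 0\right) - 10\right) + 9\right)^{2} = \left(\left(0 \left(7 + 0\right) - 10\right) + 9\right)^{2} = \left(\left(0 \cdot 7 - 10\right) + 9\right)^{2} = \left(\left(0 - 10\right) + 9\right)^{2} = \left(-10 + 9\right)^{2} = \left(-1\right)^{2} = 1$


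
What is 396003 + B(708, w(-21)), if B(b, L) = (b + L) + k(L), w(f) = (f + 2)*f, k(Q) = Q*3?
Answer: 398307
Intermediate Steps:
k(Q) = 3*Q
w(f) = f*(2 + f) (w(f) = (2 + f)*f = f*(2 + f))
B(b, L) = b + 4*L (B(b, L) = (b + L) + 3*L = (L + b) + 3*L = b + 4*L)
396003 + B(708, w(-21)) = 396003 + (708 + 4*(-21*(2 - 21))) = 396003 + (708 + 4*(-21*(-19))) = 396003 + (708 + 4*399) = 396003 + (708 + 1596) = 396003 + 2304 = 398307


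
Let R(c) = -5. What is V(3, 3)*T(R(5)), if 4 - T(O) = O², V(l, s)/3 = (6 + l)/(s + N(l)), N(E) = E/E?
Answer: -567/4 ≈ -141.75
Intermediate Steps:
N(E) = 1
V(l, s) = 3*(6 + l)/(1 + s) (V(l, s) = 3*((6 + l)/(s + 1)) = 3*((6 + l)/(1 + s)) = 3*(6 + l)/(1 + s))
T(O) = 4 - O²
V(3, 3)*T(R(5)) = (3*(6 + 3)/(1 + 3))*(4 - 1*(-5)²) = (3*9/4)*(4 - 1*25) = (3*(¼)*9)*(4 - 25) = (27/4)*(-21) = -567/4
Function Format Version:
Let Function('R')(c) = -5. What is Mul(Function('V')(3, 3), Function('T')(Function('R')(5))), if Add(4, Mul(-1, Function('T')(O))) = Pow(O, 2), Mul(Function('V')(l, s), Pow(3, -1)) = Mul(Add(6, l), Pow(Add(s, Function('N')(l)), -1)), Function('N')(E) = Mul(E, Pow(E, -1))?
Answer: Rational(-567, 4) ≈ -141.75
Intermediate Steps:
Function('N')(E) = 1
Function('V')(l, s) = Mul(3, Pow(Add(1, s), -1), Add(6, l)) (Function('V')(l, s) = Mul(3, Mul(Add(6, l), Pow(Add(s, 1), -1))) = Mul(3, Mul(Add(6, l), Pow(Add(1, s), -1))) = Mul(3, Mul(Pow(Add(1, s), -1), Add(6, l))) = Mul(3, Pow(Add(1, s), -1), Add(6, l)))
Function('T')(O) = Add(4, Mul(-1, Pow(O, 2)))
Mul(Function('V')(3, 3), Function('T')(Function('R')(5))) = Mul(Mul(3, Pow(Add(1, 3), -1), Add(6, 3)), Add(4, Mul(-1, Pow(-5, 2)))) = Mul(Mul(3, Pow(4, -1), 9), Add(4, Mul(-1, 25))) = Mul(Mul(3, Rational(1, 4), 9), Add(4, -25)) = Mul(Rational(27, 4), -21) = Rational(-567, 4)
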